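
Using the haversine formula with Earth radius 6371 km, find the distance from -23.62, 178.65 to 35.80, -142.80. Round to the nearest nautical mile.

4185 nmi

Δλ = -142.80 − 178.65 = -321.45°; wrapped into (−180°, 180°]: 38.55°.
Δφ = 35.80 − -23.62 = 59.42°.
a = sin²(Δφ/2) + cos φ₁ · cos φ₂ · sin²(Δλ/2) = 0.326605.
c = 2·atan2(√a, √(1−a)) = 1.21665 rad → d = 6371·c ≈ 7751.28 km ≈ 4185.35 nmi.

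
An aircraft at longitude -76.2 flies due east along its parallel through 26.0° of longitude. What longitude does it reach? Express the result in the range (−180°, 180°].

Start at -76.2°; shift +26.0° → -50.2°.
-50.2° already lies in (−180°, 180°].

-50.2°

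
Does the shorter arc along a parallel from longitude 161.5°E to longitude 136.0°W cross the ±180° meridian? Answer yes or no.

Naïve |-136.0 − 161.5| = 297.5° > 180°, so the shorter arc goes the other way round — across 180°.
Signed shortest Δλ = ((-136.0 − 161.5 + 180) mod 360) − 180 = 62.5°.
Going east by 62.5° from +161.5° passes through 180° before reaching -136.0°.

Yes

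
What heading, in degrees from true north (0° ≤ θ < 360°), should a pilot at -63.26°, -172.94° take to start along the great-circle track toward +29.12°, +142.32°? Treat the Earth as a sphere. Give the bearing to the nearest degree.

322°

Δλ = 142.32 − -172.94 = 315.26°; wrapped into (−180°, 180°]: -44.74°.
θ = atan2( sin Δλ · cos φ₂ , cos φ₁ · sin φ₂ − sin φ₁ · cos φ₂ · cos Δλ )
  = atan2(-0.61492, 0.77313) = -38.498° → normalised to [0°, 360°): 321.502°.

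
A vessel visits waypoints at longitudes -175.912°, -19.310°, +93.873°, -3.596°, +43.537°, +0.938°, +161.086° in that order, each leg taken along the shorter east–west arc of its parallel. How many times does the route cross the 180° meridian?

0

Leg 1: -175.912° → -19.310°, shortest Δλ = 156.602° (east) — does not cross 180°.
Leg 2: -19.310° → +93.873°, shortest Δλ = 113.183° (east) — does not cross 180°.
Leg 3: +93.873° → -3.596°, shortest Δλ = -97.469° (west) — does not cross 180°.
Leg 4: -3.596° → +43.537°, shortest Δλ = 47.133° (east) — does not cross 180°.
Leg 5: +43.537° → +0.938°, shortest Δλ = -42.599° (west) — does not cross 180°.
Leg 6: +0.938° → +161.086°, shortest Δλ = 160.148° (east) — does not cross 180°.
Total crossings: 0.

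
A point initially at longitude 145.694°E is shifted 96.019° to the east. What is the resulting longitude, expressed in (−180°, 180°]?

118.287°W

Start at +145.694°; shift +96.019° → +241.713°.
+241.713° lies outside (−180°, 180°]; subtract 360° → -118.287°.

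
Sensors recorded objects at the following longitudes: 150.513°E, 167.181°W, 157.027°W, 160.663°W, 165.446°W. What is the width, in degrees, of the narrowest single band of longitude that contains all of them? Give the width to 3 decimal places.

52.460°

Sort the longitudes: -167.181°, -165.446°, -160.663°, -157.027°, +150.513°.
Eastward gaps between consecutive values (wrapping around): 1.735°, 4.783°, 3.636°, 307.540°, 42.306°.
Largest gap = 307.540° ⇒ minimal covering band is its complement: 360° − 307.540° = 52.460°.
Band runs from +150.513° eastward to -157.027°, crossing the antimeridian.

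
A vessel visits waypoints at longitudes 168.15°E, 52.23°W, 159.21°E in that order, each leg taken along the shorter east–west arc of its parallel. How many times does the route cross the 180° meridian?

2

Leg 1: +168.15° → -52.23°, shortest Δλ = 139.62° (east) — crosses 180°.
Leg 2: -52.23° → +159.21°, shortest Δλ = -148.56° (west) — crosses 180°.
Total crossings: 2.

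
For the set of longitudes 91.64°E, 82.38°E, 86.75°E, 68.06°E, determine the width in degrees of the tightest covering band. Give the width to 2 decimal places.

Sort the longitudes: +68.06°, +82.38°, +86.75°, +91.64°.
Eastward gaps between consecutive values (wrapping around): 14.32°, 4.37°, 4.89°, 336.42°.
Largest gap = 336.42° ⇒ minimal covering band is its complement: 360° − 336.42° = 23.58°.
Band runs from +68.06° eastward to +91.64°.

23.58°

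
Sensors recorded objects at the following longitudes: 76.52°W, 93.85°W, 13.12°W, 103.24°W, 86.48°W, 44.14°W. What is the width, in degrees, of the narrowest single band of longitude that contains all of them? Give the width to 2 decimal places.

Sort the longitudes: -103.24°, -93.85°, -86.48°, -76.52°, -44.14°, -13.12°.
Eastward gaps between consecutive values (wrapping around): 9.39°, 7.37°, 9.96°, 32.38°, 31.02°, 269.88°.
Largest gap = 269.88° ⇒ minimal covering band is its complement: 360° − 269.88° = 90.12°.
Band runs from -103.24° eastward to -13.12°.

90.12°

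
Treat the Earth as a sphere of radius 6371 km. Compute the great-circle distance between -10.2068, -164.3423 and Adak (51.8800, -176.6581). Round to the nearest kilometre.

Δλ = -176.6581 − -164.3423 = -12.3158°.
Δφ = 51.8800 − -10.2068 = 62.0868°.
a = sin²(Δφ/2) + cos φ₁ · cos φ₂ · sin²(Δλ/2) = 0.272924.
c = 2·atan2(√a, √(1−a)) = 1.09938 rad → d = 6371·c ≈ 7004.13 km.

7004 km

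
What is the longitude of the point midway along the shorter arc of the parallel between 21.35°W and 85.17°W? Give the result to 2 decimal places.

53.26°W

Signed shortest Δλ from -21.35° to -85.17° is -63.82°.
Midpoint longitude = -21.35° + (-63.82°)/2 = -21.35° − 31.91° = -53.26°.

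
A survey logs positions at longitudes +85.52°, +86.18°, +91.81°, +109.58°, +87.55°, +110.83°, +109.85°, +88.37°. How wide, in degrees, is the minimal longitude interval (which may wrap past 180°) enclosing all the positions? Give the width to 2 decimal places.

25.31°

Sort the longitudes: +85.52°, +86.18°, +87.55°, +88.37°, +91.81°, +109.58°, +109.85°, +110.83°.
Eastward gaps between consecutive values (wrapping around): 0.66°, 1.37°, 0.82°, 3.44°, 17.77°, 0.27°, 0.98°, 334.69°.
Largest gap = 334.69° ⇒ minimal covering band is its complement: 360° − 334.69° = 25.31°.
Band runs from +85.52° eastward to +110.83°.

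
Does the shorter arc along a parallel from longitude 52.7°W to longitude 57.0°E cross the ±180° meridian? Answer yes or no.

No

Signed shortest Δλ = ((57.0 − -52.7 + 180) mod 360) − 180 = 109.7°.
Going east by 109.7° from -52.7° reaches +57.0° without touching 180°.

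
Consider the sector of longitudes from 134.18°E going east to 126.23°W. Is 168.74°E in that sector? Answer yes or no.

Yes

Band width going east from +134.18° to -126.23°: ((-126.23 − 134.18) mod 360) = 99.59°.
Offset of +168.74° east of the west edge: ((168.74 − 134.18) mod 360) = 34.56°.
34.56° ≤ 99.59° ⇒ inside.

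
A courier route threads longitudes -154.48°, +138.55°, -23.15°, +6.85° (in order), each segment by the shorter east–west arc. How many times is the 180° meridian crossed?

1

Leg 1: -154.48° → +138.55°, shortest Δλ = -66.97° (west) — crosses 180°.
Leg 2: +138.55° → -23.15°, shortest Δλ = -161.7° (west) — does not cross 180°.
Leg 3: -23.15° → +6.85°, shortest Δλ = 30.0° (east) — does not cross 180°.
Total crossings: 1.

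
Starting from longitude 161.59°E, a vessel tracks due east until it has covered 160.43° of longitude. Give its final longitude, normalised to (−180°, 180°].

Start at +161.59°; shift +160.43° → +322.02°.
+322.02° lies outside (−180°, 180°]; subtract 360° → -37.98°.

37.98°W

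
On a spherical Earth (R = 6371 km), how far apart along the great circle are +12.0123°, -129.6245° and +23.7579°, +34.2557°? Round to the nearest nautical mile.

8460 nmi

Δλ = 34.2557 − -129.6245 = 163.8802°.
Δφ = 23.7579 − 12.0123 = 11.7456°.
a = sin²(Δφ/2) + cos φ₁ · cos φ₂ · sin²(Δλ/2) = 0.888086.
c = 2·atan2(√a, √(1−a)) = 2.45937 rad → d = 6371·c ≈ 15668.62 km ≈ 8460.38 nmi.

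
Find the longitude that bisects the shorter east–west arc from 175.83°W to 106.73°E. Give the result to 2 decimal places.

145.45°E

Signed shortest Δλ from -175.83° to +106.73° is -77.44°.
Midpoint longitude = -175.83° + (-77.44°)/2 = -175.83° − 38.72° = -214.55°.
Normalise into (−180°, 180°]: +145.45°.
(The naïve average (-175.83 + +106.73)/2 = -34.55° is on the wrong side of the globe.)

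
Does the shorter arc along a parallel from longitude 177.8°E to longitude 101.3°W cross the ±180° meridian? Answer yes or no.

Yes

Naïve |-101.3 − 177.8| = 279.1° > 180°, so the shorter arc goes the other way round — across 180°.
Signed shortest Δλ = ((-101.3 − 177.8 + 180) mod 360) − 180 = 80.9°.
Going east by 80.9° from +177.8° passes through 180° before reaching -101.3°.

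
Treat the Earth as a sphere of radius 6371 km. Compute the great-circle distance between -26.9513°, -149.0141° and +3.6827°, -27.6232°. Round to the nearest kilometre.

13288 km

Δλ = -27.6232 − -149.0141 = 121.3909°.
Δφ = 3.6827 − -26.9513 = 30.6340°.
a = sin²(Δφ/2) + cos φ₁ · cos φ₂ · sin²(Δλ/2) = 0.746228.
c = 2·atan2(√a, √(1−a)) = 2.08571 rad → d = 6371·c ≈ 13288.03 km.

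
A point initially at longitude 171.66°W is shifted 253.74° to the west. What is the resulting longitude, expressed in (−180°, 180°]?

Start at -171.66°; shift −253.74° → -425.40°.
-425.40° lies outside (−180°, 180°]; add 360° → -65.40°.

65.40°W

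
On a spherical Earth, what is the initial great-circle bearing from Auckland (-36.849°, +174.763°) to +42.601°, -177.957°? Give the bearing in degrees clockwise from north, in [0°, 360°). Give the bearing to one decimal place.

Δλ = -177.957 − 174.763 = -352.720°; wrapped into (−180°, 180°]: 7.280°.
θ = atan2( sin Δλ · cos φ₂ , cos φ₁ · sin φ₂ − sin φ₁ · cos φ₂ · cos Δλ )
  = atan2(0.09328, 0.97954) = 5.440° → normalised to [0°, 360°): 5.440°.

5.4°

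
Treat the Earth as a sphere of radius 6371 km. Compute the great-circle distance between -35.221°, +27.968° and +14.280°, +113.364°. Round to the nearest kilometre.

Δλ = 113.364 − 27.968 = 85.396°.
Δφ = 14.280 − -35.221 = 49.501°.
a = sin²(Δφ/2) + cos φ₁ · cos φ₂ · sin²(Δλ/2) = 0.539355.
c = 2·atan2(√a, √(1−a)) = 1.64959 rad → d = 6371·c ≈ 10509.52 km.

10510 km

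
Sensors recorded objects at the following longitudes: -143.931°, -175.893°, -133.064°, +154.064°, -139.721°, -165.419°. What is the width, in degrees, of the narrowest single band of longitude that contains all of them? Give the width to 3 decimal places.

72.872°

Sort the longitudes: -175.893°, -165.419°, -143.931°, -139.721°, -133.064°, +154.064°.
Eastward gaps between consecutive values (wrapping around): 10.474°, 21.488°, 4.210°, 6.657°, 287.128°, 30.043°.
Largest gap = 287.128° ⇒ minimal covering band is its complement: 360° − 287.128° = 72.872°.
Band runs from +154.064° eastward to -133.064°, crossing the antimeridian.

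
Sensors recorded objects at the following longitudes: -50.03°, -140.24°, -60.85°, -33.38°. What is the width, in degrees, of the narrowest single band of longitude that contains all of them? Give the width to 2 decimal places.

Sort the longitudes: -140.24°, -60.85°, -50.03°, -33.38°.
Eastward gaps between consecutive values (wrapping around): 79.39°, 10.82°, 16.65°, 253.14°.
Largest gap = 253.14° ⇒ minimal covering band is its complement: 360° − 253.14° = 106.86°.
Band runs from -140.24° eastward to -33.38°.

106.86°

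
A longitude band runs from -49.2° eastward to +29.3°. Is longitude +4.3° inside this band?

Yes

Band width going east from -49.2° to +29.3°: ((29.3 − -49.2) mod 360) = 78.5°.
Offset of +4.3° east of the west edge: ((4.3 − -49.2) mod 360) = 53.5°.
53.5° ≤ 78.5° ⇒ inside.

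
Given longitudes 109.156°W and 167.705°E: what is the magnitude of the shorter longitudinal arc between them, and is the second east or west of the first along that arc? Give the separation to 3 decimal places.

Raw difference: 167.705 − -109.156 = 276.861°.
Normalise into (−180°, 180°]: 276.861° − 360° = -83.139°.
Negative ⇒ the second point lies to the west; separation 83.139°.

83.139° west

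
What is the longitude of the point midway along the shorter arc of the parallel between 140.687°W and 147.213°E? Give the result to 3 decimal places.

176.737°W

Signed shortest Δλ from -140.687° to +147.213° is -72.100°.
Midpoint longitude = -140.687° + (-72.100°)/2 = -140.687° − 36.050° = -176.737°.
(The naïve average (-140.687 + +147.213)/2 = 3.263° is on the wrong side of the globe.)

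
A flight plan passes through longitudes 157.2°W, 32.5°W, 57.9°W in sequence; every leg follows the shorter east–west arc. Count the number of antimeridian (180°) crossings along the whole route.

Leg 1: -157.2° → -32.5°, shortest Δλ = 124.7° (east) — does not cross 180°.
Leg 2: -32.5° → -57.9°, shortest Δλ = -25.4° (west) — does not cross 180°.
Total crossings: 0.

0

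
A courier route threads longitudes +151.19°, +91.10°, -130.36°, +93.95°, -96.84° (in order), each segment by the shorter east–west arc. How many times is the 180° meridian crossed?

Leg 1: +151.19° → +91.10°, shortest Δλ = -60.09° (west) — does not cross 180°.
Leg 2: +91.10° → -130.36°, shortest Δλ = 138.54° (east) — crosses 180°.
Leg 3: -130.36° → +93.95°, shortest Δλ = -135.69° (west) — crosses 180°.
Leg 4: +93.95° → -96.84°, shortest Δλ = 169.21° (east) — crosses 180°.
Total crossings: 3.

3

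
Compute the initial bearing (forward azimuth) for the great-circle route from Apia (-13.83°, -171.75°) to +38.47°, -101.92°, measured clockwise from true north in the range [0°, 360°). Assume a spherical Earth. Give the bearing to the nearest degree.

Δλ = -101.92 − -171.75 = 69.83°.
θ = atan2( sin Δλ · cos φ₂ , cos φ₁ · sin φ₂ − sin φ₁ · cos φ₂ · cos Δλ )
  = atan2(0.73492, 0.66860) = 47.705° → normalised to [0°, 360°): 47.705°.

48°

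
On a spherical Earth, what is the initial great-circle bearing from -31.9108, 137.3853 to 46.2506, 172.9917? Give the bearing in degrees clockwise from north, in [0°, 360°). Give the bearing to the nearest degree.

Δλ = 172.9917 − 137.3853 = 35.6064°.
θ = atan2( sin Δλ · cos φ₂ , cos φ₁ · sin φ₂ − sin φ₁ · cos φ₂ · cos Δλ )
  = atan2(0.40260, 0.91039) = 23.857° → normalised to [0°, 360°): 23.857°.

24°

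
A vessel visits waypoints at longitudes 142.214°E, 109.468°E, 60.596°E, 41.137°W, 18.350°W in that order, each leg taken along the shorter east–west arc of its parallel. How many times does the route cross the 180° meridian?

0

Leg 1: +142.214° → +109.468°, shortest Δλ = -32.746° (west) — does not cross 180°.
Leg 2: +109.468° → +60.596°, shortest Δλ = -48.872° (west) — does not cross 180°.
Leg 3: +60.596° → -41.137°, shortest Δλ = -101.733° (west) — does not cross 180°.
Leg 4: -41.137° → -18.350°, shortest Δλ = 22.787° (east) — does not cross 180°.
Total crossings: 0.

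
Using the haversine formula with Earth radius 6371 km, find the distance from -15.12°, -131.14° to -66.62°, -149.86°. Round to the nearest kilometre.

5890 km

Δλ = -149.86 − -131.14 = -18.72°.
Δφ = -66.62 − -15.12 = -51.50°.
a = sin²(Δφ/2) + cos φ₁ · cos φ₂ · sin²(Δλ/2) = 0.198876.
c = 2·atan2(√a, √(1−a)) = 0.92448 rad → d = 6371·c ≈ 5889.87 km.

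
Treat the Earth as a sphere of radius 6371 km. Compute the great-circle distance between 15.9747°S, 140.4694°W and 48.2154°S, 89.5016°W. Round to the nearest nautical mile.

Δλ = -89.5016 − -140.4694 = 50.9678°.
Δφ = -48.2154 − -15.9747 = -32.2407°.
a = sin²(Δφ/2) + cos φ₁ · cos φ₂ · sin²(Δλ/2) = 0.195682.
c = 2·atan2(√a, √(1−a)) = 0.91646 rad → d = 6371·c ≈ 5838.74 km ≈ 3152.67 nmi.

3153 nmi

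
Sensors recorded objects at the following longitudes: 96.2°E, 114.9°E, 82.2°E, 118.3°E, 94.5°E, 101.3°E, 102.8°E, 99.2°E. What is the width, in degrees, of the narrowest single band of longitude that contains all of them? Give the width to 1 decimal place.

36.1°

Sort the longitudes: +82.2°, +94.5°, +96.2°, +99.2°, +101.3°, +102.8°, +114.9°, +118.3°.
Eastward gaps between consecutive values (wrapping around): 12.3°, 1.7°, 3.0°, 2.1°, 1.5°, 12.1°, 3.4°, 323.9°.
Largest gap = 323.9° ⇒ minimal covering band is its complement: 360° − 323.9° = 36.1°.
Band runs from +82.2° eastward to +118.3°.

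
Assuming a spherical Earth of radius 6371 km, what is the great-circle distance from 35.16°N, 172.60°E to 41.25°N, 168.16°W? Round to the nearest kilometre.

Δλ = -168.16 − 172.60 = -340.76°; wrapped into (−180°, 180°]: 19.24°.
Δφ = 41.25 − 35.16 = 6.09°.
a = sin²(Δφ/2) + cos φ₁ · cos φ₂ · sin²(Δλ/2) = 0.019987.
c = 2·atan2(√a, √(1−a)) = 0.28370 rad → d = 6371·c ≈ 1807.48 km.

1807 km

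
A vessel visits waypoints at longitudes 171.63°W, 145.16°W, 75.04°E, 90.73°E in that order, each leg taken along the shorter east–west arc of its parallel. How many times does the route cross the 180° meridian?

1

Leg 1: -171.63° → -145.16°, shortest Δλ = 26.47° (east) — does not cross 180°.
Leg 2: -145.16° → +75.04°, shortest Δλ = -139.8° (west) — crosses 180°.
Leg 3: +75.04° → +90.73°, shortest Δλ = 15.69° (east) — does not cross 180°.
Total crossings: 1.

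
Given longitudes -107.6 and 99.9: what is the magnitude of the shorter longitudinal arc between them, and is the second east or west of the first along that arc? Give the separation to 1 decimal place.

152.5° west

Raw difference: 99.9 − -107.6 = 207.5°.
Normalise into (−180°, 180°]: 207.5° − 360° = -152.5°.
Negative ⇒ the second point lies to the west; separation 152.5°.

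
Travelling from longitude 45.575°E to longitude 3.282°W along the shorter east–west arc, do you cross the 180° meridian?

Signed shortest Δλ = ((-3.282 − 45.575 + 180) mod 360) − 180 = -48.857°.
Going west by 48.857° from +45.575° reaches -3.282° without touching 180°.

No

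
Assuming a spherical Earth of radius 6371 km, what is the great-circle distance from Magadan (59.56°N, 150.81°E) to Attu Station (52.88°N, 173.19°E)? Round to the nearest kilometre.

1560 km

Δλ = 173.19 − 150.81 = 22.38°.
Δφ = 52.88 − 59.56 = -6.68°.
a = sin²(Δφ/2) + cos φ₁ · cos φ₂ · sin²(Δλ/2) = 0.014909.
c = 2·atan2(√a, √(1−a)) = 0.24482 rad → d = 6371·c ≈ 1559.72 km.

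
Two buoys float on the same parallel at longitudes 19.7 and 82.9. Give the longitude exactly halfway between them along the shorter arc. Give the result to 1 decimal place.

+51.3°

Signed shortest Δλ from +19.7° to +82.9° is +63.2°.
Midpoint longitude = +19.7° + (+63.2°)/2 = +19.7° + 31.6° = +51.3°.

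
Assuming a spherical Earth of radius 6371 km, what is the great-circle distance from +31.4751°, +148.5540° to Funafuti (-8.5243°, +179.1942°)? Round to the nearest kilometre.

5514 km

Δλ = 179.1942 − 148.5540 = 30.6402°.
Δφ = -8.5243 − 31.4751 = -39.9994°.
a = sin²(Δφ/2) + cos φ₁ · cos φ₂ · sin²(Δλ/2) = 0.175853.
c = 2·atan2(√a, √(1−a)) = 0.86546 rad → d = 6371·c ≈ 5513.82 km.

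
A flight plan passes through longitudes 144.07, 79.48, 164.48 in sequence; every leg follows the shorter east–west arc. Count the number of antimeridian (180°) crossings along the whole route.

Leg 1: +144.07° → +79.48°, shortest Δλ = -64.59° (west) — does not cross 180°.
Leg 2: +79.48° → +164.48°, shortest Δλ = 85.0° (east) — does not cross 180°.
Total crossings: 0.

0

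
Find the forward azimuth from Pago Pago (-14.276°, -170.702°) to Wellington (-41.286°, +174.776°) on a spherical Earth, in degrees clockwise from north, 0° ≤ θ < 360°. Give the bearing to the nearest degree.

Δλ = 174.776 − -170.702 = 345.478°; wrapped into (−180°, 180°]: -14.522°.
θ = atan2( sin Δλ · cos φ₂ , cos φ₁ · sin φ₂ − sin φ₁ · cos φ₂ · cos Δλ )
  = atan2(-0.18842, -0.46007) = -157.728° → normalised to [0°, 360°): 202.272°.

202°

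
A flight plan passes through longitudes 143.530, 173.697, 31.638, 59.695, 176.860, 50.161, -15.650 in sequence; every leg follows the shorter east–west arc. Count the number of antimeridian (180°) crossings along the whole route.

0

Leg 1: +143.530° → +173.697°, shortest Δλ = 30.167° (east) — does not cross 180°.
Leg 2: +173.697° → +31.638°, shortest Δλ = -142.059° (west) — does not cross 180°.
Leg 3: +31.638° → +59.695°, shortest Δλ = 28.057° (east) — does not cross 180°.
Leg 4: +59.695° → +176.860°, shortest Δλ = 117.165° (east) — does not cross 180°.
Leg 5: +176.860° → +50.161°, shortest Δλ = -126.699° (west) — does not cross 180°.
Leg 6: +50.161° → -15.650°, shortest Δλ = -65.811° (west) — does not cross 180°.
Total crossings: 0.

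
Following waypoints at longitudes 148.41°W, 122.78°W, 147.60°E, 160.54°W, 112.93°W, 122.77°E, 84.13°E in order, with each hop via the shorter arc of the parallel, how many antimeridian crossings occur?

Leg 1: -148.41° → -122.78°, shortest Δλ = 25.63° (east) — does not cross 180°.
Leg 2: -122.78° → +147.60°, shortest Δλ = -89.62° (west) — crosses 180°.
Leg 3: +147.60° → -160.54°, shortest Δλ = 51.86° (east) — crosses 180°.
Leg 4: -160.54° → -112.93°, shortest Δλ = 47.61° (east) — does not cross 180°.
Leg 5: -112.93° → +122.77°, shortest Δλ = -124.3° (west) — crosses 180°.
Leg 6: +122.77° → +84.13°, shortest Δλ = -38.64° (west) — does not cross 180°.
Total crossings: 3.

3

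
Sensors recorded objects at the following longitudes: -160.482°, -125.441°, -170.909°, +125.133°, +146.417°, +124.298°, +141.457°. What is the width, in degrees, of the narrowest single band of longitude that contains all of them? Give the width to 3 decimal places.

110.261°

Sort the longitudes: -170.909°, -160.482°, -125.441°, +124.298°, +125.133°, +141.457°, +146.417°.
Eastward gaps between consecutive values (wrapping around): 10.427°, 35.041°, 249.739°, 0.835°, 16.324°, 4.960°, 42.674°.
Largest gap = 249.739° ⇒ minimal covering band is its complement: 360° − 249.739° = 110.261°.
Band runs from +124.298° eastward to -125.441°, crossing the antimeridian.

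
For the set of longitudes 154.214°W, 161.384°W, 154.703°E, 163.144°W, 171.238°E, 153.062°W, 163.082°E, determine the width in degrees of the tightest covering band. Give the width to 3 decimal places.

Sort the longitudes: -163.144°, -161.384°, -154.214°, -153.062°, +154.703°, +163.082°, +171.238°.
Eastward gaps between consecutive values (wrapping around): 1.760°, 7.170°, 1.152°, 307.765°, 8.379°, 8.156°, 25.618°.
Largest gap = 307.765° ⇒ minimal covering band is its complement: 360° − 307.765° = 52.235°.
Band runs from +154.703° eastward to -153.062°, crossing the antimeridian.

52.235°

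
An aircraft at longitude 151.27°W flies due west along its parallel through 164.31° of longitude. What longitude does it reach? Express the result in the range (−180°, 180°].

44.42°E

Start at -151.27°; shift −164.31° → -315.58°.
-315.58° lies outside (−180°, 180°]; add 360° → +44.42°.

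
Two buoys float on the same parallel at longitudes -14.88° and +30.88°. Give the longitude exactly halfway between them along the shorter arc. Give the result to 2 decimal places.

Signed shortest Δλ from -14.88° to +30.88° is +45.76°.
Midpoint longitude = -14.88° + (+45.76°)/2 = -14.88° + 22.88° = +8.00°.

+8.00°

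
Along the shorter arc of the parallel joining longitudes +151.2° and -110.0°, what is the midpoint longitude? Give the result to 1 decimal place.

-159.4°

Signed shortest Δλ from +151.2° to -110.0° is +98.8°.
Midpoint longitude = +151.2° + (+98.8°)/2 = +151.2° + 49.4° = +200.6°.
Normalise into (−180°, 180°]: -159.4°.
(The naïve average (+151.2 + -110.0)/2 = 20.6° is on the wrong side of the globe.)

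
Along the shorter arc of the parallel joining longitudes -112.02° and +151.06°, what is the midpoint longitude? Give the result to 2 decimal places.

Signed shortest Δλ from -112.02° to +151.06° is -96.92°.
Midpoint longitude = -112.02° + (-96.92°)/2 = -112.02° − 48.46° = -160.48°.
(The naïve average (-112.02 + +151.06)/2 = 19.52° is on the wrong side of the globe.)

-160.48°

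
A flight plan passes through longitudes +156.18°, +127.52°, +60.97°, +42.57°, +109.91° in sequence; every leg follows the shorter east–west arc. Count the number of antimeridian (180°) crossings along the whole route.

Leg 1: +156.18° → +127.52°, shortest Δλ = -28.66° (west) — does not cross 180°.
Leg 2: +127.52° → +60.97°, shortest Δλ = -66.55° (west) — does not cross 180°.
Leg 3: +60.97° → +42.57°, shortest Δλ = -18.4° (west) — does not cross 180°.
Leg 4: +42.57° → +109.91°, shortest Δλ = 67.34° (east) — does not cross 180°.
Total crossings: 0.

0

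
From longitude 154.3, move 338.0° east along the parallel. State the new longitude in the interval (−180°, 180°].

Start at +154.3°; shift +338.0° → +492.3°.
+492.3° lies outside (−180°, 180°]; subtract 360° → +132.3°.

+132.3°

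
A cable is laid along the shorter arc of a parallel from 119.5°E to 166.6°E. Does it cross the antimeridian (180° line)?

No

Signed shortest Δλ = ((166.6 − 119.5 + 180) mod 360) − 180 = 47.1°.
Going east by 47.1° from +119.5° reaches +166.6° without touching 180°.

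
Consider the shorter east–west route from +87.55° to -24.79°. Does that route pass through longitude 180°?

No

Signed shortest Δλ = ((-24.79 − 87.55 + 180) mod 360) − 180 = -112.34°.
Going west by 112.34° from +87.55° reaches -24.79° without touching 180°.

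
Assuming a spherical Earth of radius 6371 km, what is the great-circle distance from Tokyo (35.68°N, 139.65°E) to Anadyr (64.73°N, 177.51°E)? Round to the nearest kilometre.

4087 km

Δλ = 177.51 − 139.65 = 37.86°.
Δφ = 64.73 − 35.68 = 29.05°.
a = sin²(Δφ/2) + cos φ₁ · cos φ₂ · sin²(Δλ/2) = 0.099395.
c = 2·atan2(√a, √(1−a)) = 0.64148 rad → d = 6371·c ≈ 4086.89 km.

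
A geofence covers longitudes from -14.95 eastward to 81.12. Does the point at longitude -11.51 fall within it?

Yes

Band width going east from -14.95° to +81.12°: ((81.12 − -14.95) mod 360) = 96.07°.
Offset of -11.51° east of the west edge: ((-11.51 − -14.95) mod 360) = 3.44°.
3.44° ≤ 96.07° ⇒ inside.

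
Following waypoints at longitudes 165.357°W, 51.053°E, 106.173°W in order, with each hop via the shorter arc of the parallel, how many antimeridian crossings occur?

Leg 1: -165.357° → +51.053°, shortest Δλ = -143.59° (west) — crosses 180°.
Leg 2: +51.053° → -106.173°, shortest Δλ = -157.226° (west) — does not cross 180°.
Total crossings: 1.

1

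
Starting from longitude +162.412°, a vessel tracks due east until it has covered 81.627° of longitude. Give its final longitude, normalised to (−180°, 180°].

-115.961°

Start at +162.412°; shift +81.627° → +244.039°.
+244.039° lies outside (−180°, 180°]; subtract 360° → -115.961°.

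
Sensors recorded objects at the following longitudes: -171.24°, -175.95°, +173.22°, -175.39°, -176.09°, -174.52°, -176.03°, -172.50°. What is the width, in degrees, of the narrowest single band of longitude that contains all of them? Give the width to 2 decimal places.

Sort the longitudes: -176.09°, -176.03°, -175.95°, -175.39°, -174.52°, -172.50°, -171.24°, +173.22°.
Eastward gaps between consecutive values (wrapping around): 0.06°, 0.08°, 0.56°, 0.87°, 2.02°, 1.26°, 344.46°, 10.69°.
Largest gap = 344.46° ⇒ minimal covering band is its complement: 360° − 344.46° = 15.54°.
Band runs from +173.22° eastward to -171.24°, crossing the antimeridian.

15.54°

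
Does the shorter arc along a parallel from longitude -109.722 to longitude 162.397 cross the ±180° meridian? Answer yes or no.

Yes

Naïve |162.397 − -109.722| = 272.119° > 180°, so the shorter arc goes the other way round — across 180°.
Signed shortest Δλ = ((162.397 − -109.722 + 180) mod 360) − 180 = -87.881°.
Going west by 87.881° from -109.722° passes through 180° before reaching +162.397°.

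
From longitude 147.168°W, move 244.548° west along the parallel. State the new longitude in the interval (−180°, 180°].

31.716°W

Start at -147.168°; shift −244.548° → -391.716°.
-391.716° lies outside (−180°, 180°]; add 360° → -31.716°.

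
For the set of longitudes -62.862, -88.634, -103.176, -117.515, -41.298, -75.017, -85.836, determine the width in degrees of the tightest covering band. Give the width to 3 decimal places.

76.217°

Sort the longitudes: -117.515°, -103.176°, -88.634°, -85.836°, -75.017°, -62.862°, -41.298°.
Eastward gaps between consecutive values (wrapping around): 14.339°, 14.542°, 2.798°, 10.819°, 12.155°, 21.564°, 283.783°.
Largest gap = 283.783° ⇒ minimal covering band is its complement: 360° − 283.783° = 76.217°.
Band runs from -117.515° eastward to -41.298°.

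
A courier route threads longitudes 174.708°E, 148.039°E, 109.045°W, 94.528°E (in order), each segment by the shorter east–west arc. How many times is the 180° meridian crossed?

2

Leg 1: +174.708° → +148.039°, shortest Δλ = -26.669° (west) — does not cross 180°.
Leg 2: +148.039° → -109.045°, shortest Δλ = 102.916° (east) — crosses 180°.
Leg 3: -109.045° → +94.528°, shortest Δλ = -156.427° (west) — crosses 180°.
Total crossings: 2.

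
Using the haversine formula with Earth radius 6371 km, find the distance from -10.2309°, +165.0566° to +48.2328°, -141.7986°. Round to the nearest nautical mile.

Δλ = -141.7986 − 165.0566 = -306.8552°; wrapped into (−180°, 180°]: 53.1448°.
Δφ = 48.2328 − -10.2309 = 58.4637°.
a = sin²(Δφ/2) + cos φ₁ · cos φ₂ · sin²(Δλ/2) = 0.369651.
c = 2·atan2(√a, √(1−a)) = 1.30705 rad → d = 6371·c ≈ 8327.22 km ≈ 4496.34 nmi.

4496 nmi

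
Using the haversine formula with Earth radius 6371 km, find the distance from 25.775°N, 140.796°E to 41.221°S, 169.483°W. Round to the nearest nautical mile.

4881 nmi

Δλ = -169.483 − 140.796 = -310.279°; wrapped into (−180°, 180°]: 49.721°.
Δφ = -41.221 − 25.775 = -66.996°.
a = sin²(Δφ/2) + cos φ₁ · cos φ₂ · sin²(Δλ/2) = 0.424318.
c = 2·atan2(√a, √(1−a)) = 1.41885 rad → d = 6371·c ≈ 9039.49 km ≈ 4880.93 nmi.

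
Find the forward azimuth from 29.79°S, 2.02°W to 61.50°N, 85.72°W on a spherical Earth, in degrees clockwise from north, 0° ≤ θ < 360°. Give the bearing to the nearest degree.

329°

Δλ = -85.72 − -2.02 = -83.70°.
θ = atan2( sin Δλ · cos φ₂ , cos φ₁ · sin φ₂ − sin φ₁ · cos φ₂ · cos Δλ )
  = atan2(-0.47428, 0.78870) = -31.020° → normalised to [0°, 360°): 328.980°.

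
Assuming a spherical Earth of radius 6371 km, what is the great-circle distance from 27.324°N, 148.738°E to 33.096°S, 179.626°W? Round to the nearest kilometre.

Δλ = -179.626 − 148.738 = -328.364°; wrapped into (−180°, 180°]: 31.636°.
Δφ = -33.096 − 27.324 = -60.420°.
a = sin²(Δφ/2) + cos φ₁ · cos φ₂ · sin²(Δλ/2) = 0.308482.
c = 2·atan2(√a, √(1−a)) = 1.17772 rad → d = 6371·c ≈ 7503.23 km.

7503 km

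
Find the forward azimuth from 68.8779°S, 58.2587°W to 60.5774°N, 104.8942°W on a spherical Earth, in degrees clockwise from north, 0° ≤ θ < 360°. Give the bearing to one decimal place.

330.4°

Δλ = -104.8942 − -58.2587 = -46.6355°.
θ = atan2( sin Δλ · cos φ₂ , cos φ₁ · sin φ₂ − sin φ₁ · cos φ₂ · cos Δλ )
  = atan2(-0.35714, 0.62852) = -29.606° → normalised to [0°, 360°): 330.394°.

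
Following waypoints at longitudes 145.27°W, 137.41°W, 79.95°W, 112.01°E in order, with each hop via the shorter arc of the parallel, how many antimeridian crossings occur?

1

Leg 1: -145.27° → -137.41°, shortest Δλ = 7.86° (east) — does not cross 180°.
Leg 2: -137.41° → -79.95°, shortest Δλ = 57.46° (east) — does not cross 180°.
Leg 3: -79.95° → +112.01°, shortest Δλ = -168.04° (west) — crosses 180°.
Total crossings: 1.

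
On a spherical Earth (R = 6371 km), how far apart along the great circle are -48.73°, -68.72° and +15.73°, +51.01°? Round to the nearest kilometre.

13481 km

Δλ = 51.01 − -68.72 = 119.73°.
Δφ = 15.73 − -48.73 = 64.46°.
a = sin²(Δφ/2) + cos φ₁ · cos φ₂ · sin²(Δλ/2) = 0.759312.
c = 2·atan2(√a, √(1−a)) = 2.11604 rad → d = 6371·c ≈ 13481.27 km.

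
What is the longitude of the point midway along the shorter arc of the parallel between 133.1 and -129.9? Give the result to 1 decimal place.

Signed shortest Δλ from +133.1° to -129.9° is +97.0°.
Midpoint longitude = +133.1° + (+97.0°)/2 = +133.1° + 48.5° = +181.6°.
Normalise into (−180°, 180°]: -178.4°.
(The naïve average (+133.1 + -129.9)/2 = 1.6° is on the wrong side of the globe.)

-178.4°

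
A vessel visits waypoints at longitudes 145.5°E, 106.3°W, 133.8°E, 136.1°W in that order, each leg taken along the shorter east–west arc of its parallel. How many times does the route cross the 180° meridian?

3

Leg 1: +145.5° → -106.3°, shortest Δλ = 108.2° (east) — crosses 180°.
Leg 2: -106.3° → +133.8°, shortest Δλ = -119.9° (west) — crosses 180°.
Leg 3: +133.8° → -136.1°, shortest Δλ = 90.1° (east) — crosses 180°.
Total crossings: 3.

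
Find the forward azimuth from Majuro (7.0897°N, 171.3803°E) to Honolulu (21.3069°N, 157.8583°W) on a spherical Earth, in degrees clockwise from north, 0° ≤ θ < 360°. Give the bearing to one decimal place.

Δλ = -157.8583 − 171.3803 = -329.2386°; wrapped into (−180°, 180°]: 30.7614°.
θ = atan2( sin Δλ · cos φ₂ , cos φ₁ · sin φ₂ − sin φ₁ · cos φ₂ · cos Δλ )
  = atan2(0.47650, 0.26178) = 61.217° → normalised to [0°, 360°): 61.217°.

61.2°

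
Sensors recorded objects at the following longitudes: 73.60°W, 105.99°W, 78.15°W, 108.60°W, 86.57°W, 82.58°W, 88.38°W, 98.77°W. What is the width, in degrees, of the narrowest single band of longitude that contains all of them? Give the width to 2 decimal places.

Sort the longitudes: -108.60°, -105.99°, -98.77°, -88.38°, -86.57°, -82.58°, -78.15°, -73.60°.
Eastward gaps between consecutive values (wrapping around): 2.61°, 7.22°, 10.39°, 1.81°, 3.99°, 4.43°, 4.55°, 325.00°.
Largest gap = 325.00° ⇒ minimal covering band is its complement: 360° − 325.00° = 35.00°.
Band runs from -108.60° eastward to -73.60°.

35.00°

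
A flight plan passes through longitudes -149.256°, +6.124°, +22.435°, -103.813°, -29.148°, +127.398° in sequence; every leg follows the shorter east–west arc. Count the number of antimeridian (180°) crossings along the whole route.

0

Leg 1: -149.256° → +6.124°, shortest Δλ = 155.38° (east) — does not cross 180°.
Leg 2: +6.124° → +22.435°, shortest Δλ = 16.311° (east) — does not cross 180°.
Leg 3: +22.435° → -103.813°, shortest Δλ = -126.248° (west) — does not cross 180°.
Leg 4: -103.813° → -29.148°, shortest Δλ = 74.665° (east) — does not cross 180°.
Leg 5: -29.148° → +127.398°, shortest Δλ = 156.546° (east) — does not cross 180°.
Total crossings: 0.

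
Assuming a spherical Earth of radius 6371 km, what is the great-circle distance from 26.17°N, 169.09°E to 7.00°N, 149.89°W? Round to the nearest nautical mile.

Δλ = -149.89 − 169.09 = -318.98°; wrapped into (−180°, 180°]: 41.02°.
Δφ = 7.00 − 26.17 = -19.17°.
a = sin²(Δφ/2) + cos φ₁ · cos φ₂ · sin²(Δλ/2) = 0.137080.
c = 2·atan2(√a, √(1−a)) = 0.75854 rad → d = 6371·c ≈ 4832.67 km ≈ 2609.43 nmi.

2609 nmi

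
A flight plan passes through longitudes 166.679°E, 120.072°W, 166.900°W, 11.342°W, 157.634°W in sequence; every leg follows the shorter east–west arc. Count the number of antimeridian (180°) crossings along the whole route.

1

Leg 1: +166.679° → -120.072°, shortest Δλ = 73.249° (east) — crosses 180°.
Leg 2: -120.072° → -166.900°, shortest Δλ = -46.828° (west) — does not cross 180°.
Leg 3: -166.900° → -11.342°, shortest Δλ = 155.558° (east) — does not cross 180°.
Leg 4: -11.342° → -157.634°, shortest Δλ = -146.292° (west) — does not cross 180°.
Total crossings: 1.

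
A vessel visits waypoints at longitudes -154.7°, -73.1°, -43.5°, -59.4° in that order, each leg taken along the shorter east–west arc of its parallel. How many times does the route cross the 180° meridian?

Leg 1: -154.7° → -73.1°, shortest Δλ = 81.6° (east) — does not cross 180°.
Leg 2: -73.1° → -43.5°, shortest Δλ = 29.6° (east) — does not cross 180°.
Leg 3: -43.5° → -59.4°, shortest Δλ = -15.9° (west) — does not cross 180°.
Total crossings: 0.

0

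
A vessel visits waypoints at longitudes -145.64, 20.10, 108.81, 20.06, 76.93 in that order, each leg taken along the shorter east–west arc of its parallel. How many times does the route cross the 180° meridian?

Leg 1: -145.64° → +20.10°, shortest Δλ = 165.74° (east) — does not cross 180°.
Leg 2: +20.10° → +108.81°, shortest Δλ = 88.71° (east) — does not cross 180°.
Leg 3: +108.81° → +20.06°, shortest Δλ = -88.75° (west) — does not cross 180°.
Leg 4: +20.06° → +76.93°, shortest Δλ = 56.87° (east) — does not cross 180°.
Total crossings: 0.

0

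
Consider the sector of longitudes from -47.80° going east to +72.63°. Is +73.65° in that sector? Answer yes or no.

Band width going east from -47.80° to +72.63°: ((72.63 − -47.80) mod 360) = 120.43°.
Offset of +73.65° east of the west edge: ((73.65 − -47.80) mod 360) = 121.45°.
121.45° > 120.43° ⇒ outside.

No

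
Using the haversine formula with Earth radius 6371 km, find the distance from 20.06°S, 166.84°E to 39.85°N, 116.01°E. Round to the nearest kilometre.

8492 km

Δλ = 116.01 − 166.84 = -50.83°.
Δφ = 39.85 − -20.06 = 59.91°.
a = sin²(Δφ/2) + cos φ₁ · cos φ₂ · sin²(Δλ/2) = 0.382147.
c = 2·atan2(√a, √(1−a)) = 1.33285 rad → d = 6371·c ≈ 8491.60 km.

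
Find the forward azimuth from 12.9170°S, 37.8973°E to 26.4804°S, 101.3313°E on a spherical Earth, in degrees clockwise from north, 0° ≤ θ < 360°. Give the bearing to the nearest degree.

113°

Δλ = 101.3313 − 37.8973 = 63.4340°.
θ = atan2( sin Δλ · cos φ₂ , cos φ₁ · sin φ₂ − sin φ₁ · cos φ₂ · cos Δλ )
  = atan2(0.80058, -0.34512) = 113.320° → normalised to [0°, 360°): 113.320°.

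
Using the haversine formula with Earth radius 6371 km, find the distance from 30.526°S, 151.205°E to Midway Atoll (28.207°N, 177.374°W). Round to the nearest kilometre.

7332 km

Δλ = -177.374 − 151.205 = -328.579°; wrapped into (−180°, 180°]: 31.421°.
Δφ = 28.207 − -30.526 = 58.733°.
a = sin²(Δφ/2) + cos φ₁ · cos φ₂ · sin²(Δλ/2) = 0.296144.
c = 2·atan2(√a, √(1−a)) = 1.15085 rad → d = 6371·c ≈ 7332.06 km.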